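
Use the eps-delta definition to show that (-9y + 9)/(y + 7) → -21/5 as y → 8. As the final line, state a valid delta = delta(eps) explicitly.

delta = min(15/2, (25/16)eps)

Let eps > 0. We want delta > 0 with 0 < |y − 8| < delta ⇒ |(-9y + 9)/(y + 7) + 21/5| < eps.
Combining over a common denominator, (-9y + 9)/(y + 7) + 21/5 = [(-9y + 9)·15 − (-63)·(y + 7)] / [15·(y + 7)] = -72(y − 8) / (15(y + 7)).
So |(-9y + 9)/(y + 7) + 21/5| = 72|y − 8| / (15·|y + 7|).
Restrict delta ≤ 15/2. Then |y − 8| < 15/2 gives |y + 7| = |(y − 8) + 15| ≥ 15 − 15/2 = 15/2.
Hence |(-9y + 9)/(y + 7) + 21/5| < 72|y − 8|/(15·(15/2)) = (16/25)|y − 8|, which is < eps once |y − 8| < (25/16)eps.
Take delta = min(15/2, (25/16)eps). Then 0 < |y − 8| < delta forces both bounds, so |(-9y + 9)/(y + 7) + 21/5| < eps.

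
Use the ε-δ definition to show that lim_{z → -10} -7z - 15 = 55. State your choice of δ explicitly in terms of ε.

Fix ε > 0. We need δ > 0 so that 0 < |z + 10| < δ implies |(-7z - 15) − 55| < ε.
|(-7z - 15) − 55| = |-7z - 70| = 7|z + 10|.
So 7|z + 10| < ε exactly when |z + 10| < ε/7.
Take δ = ε/7. If 0 < |z + 10| < δ then |(-7z - 15) − 55| = 7|z + 10| < 7·(ε/7) = ε.

δ = ε/7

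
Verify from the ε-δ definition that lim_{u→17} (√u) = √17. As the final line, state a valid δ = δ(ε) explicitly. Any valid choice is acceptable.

δ = min(17, √17·ε)

Let ε > 0. We want δ > 0 such that 0 < |u − 17| < δ implies |√u − √17| < ε.
Rationalise: √u − √17 = (u − 17)/(√u + √17), so |√u − √17| = |u − 17|/(√u + √17).
Restrict δ ≤ 17 so that |u − 17| < 17 forces u > 0, and then √u + √17 > √17.
Hence |√u − √17| < |u − 17|/√17, which is < ε once |u − 17| < √17·ε.
Take δ = min(17, √17·ε). If 0 < |u − 17| < δ then u > 0 and |√u − √17| < |u − 17|/√17 < ε.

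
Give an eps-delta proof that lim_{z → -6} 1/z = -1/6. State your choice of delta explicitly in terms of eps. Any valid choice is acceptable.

Let eps > 0 be given. We seek delta > 0 such that 0 < |z + 6| < delta implies |1/z + 1/6| < eps.
|1/z + 1/6| = |-6 − z|/(6·|z|) = |z + 6|/(6|z|).
Require delta ≤ 3 so that |z| > 6 − 3 = 3, hence 6|z| > 18.
Then |1/z + 1/6| < |z + 6|/18, which is < eps when |z + 6| < 18eps.
Take delta = min(3, 18eps). Then 0 < |z + 6| < delta gives both |z + 6| < 3 and |z + 6| < 18eps, so |1/z + 1/6| < eps.

delta = min(3, 18eps)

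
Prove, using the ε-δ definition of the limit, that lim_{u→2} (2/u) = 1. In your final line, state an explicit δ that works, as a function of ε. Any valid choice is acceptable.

δ = min(1, ε)

Let ε > 0 be given. We seek δ > 0 such that 0 < |u − 2| < δ implies |2/u − 1| < ε.
|2/u − 1| = 2·|2 − u|/(2·|u|) = 2|u − 2|/(2|u|).
Require δ ≤ 1 so that |u| > 2 − 1 = 1, hence 2|u| > 2.
Then |2/u − 1| < 2|u − 2|/2, which is < ε when |u − 2| < ε.
Take δ = min(1, ε). Then 0 < |u − 2| < δ gives both |u − 2| < 1 and |u − 2| < ε, so |2/u − 1| < ε.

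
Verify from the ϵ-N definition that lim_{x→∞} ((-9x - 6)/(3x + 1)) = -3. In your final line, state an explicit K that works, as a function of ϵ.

K = 1/ϵ

Let ϵ > 0. We seek K > 0 such that x > K implies |(-9x - 6)/(3x + 1) + 3| < ϵ.
(-9x - 6)/(3x + 1) + 3 = (3(-9x - 6) − (-9)(3x + 1)) / (3(3x + 1)) = -9/(3(3x + 1)).
For x > 0 we have 3x + 1 > 3x, so |(-9x - 6)/(3x + 1) + 3| = 9/(3(3x + 1)) < 9/(3·3x) = 1/x.
Thus |(-9x - 6)/(3x + 1) + 3| < ϵ whenever x > 1/ϵ.
Take K = 1/ϵ. If x > K then |(-9x - 6)/(3x + 1) + 3| < 1/x < ϵ.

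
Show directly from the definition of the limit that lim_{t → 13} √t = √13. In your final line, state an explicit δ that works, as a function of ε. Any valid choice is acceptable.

δ = min(13, √13·ε)

Let ε > 0 be given. We want δ > 0 such that 0 < |t − 13| < δ implies |√t − √13| < ε.
Rationalise: √t − √13 = (t − 13)/(√t + √13), so |√t − √13| = |t − 13|/(√t + √13).
Restrict δ ≤ 13 so that |t − 13| < 13 forces t > 0, and then √t + √13 > √13.
Hence |√t − √13| < |t − 13|/√13, which is < ε once |t − 13| < √13·ε.
Take δ = min(13, √13·ε). If 0 < |t − 13| < δ then t > 0 and |√t − √13| < |t − 13|/√13 < ε.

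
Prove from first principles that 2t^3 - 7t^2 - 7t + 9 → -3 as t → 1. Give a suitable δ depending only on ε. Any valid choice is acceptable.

Fix ε > 0. We want δ > 0 such that 0 < |t − 1| < δ implies |(2t^3 - 7t^2 - 7t + 9) + 3| < ε.
(2t^3 - 7t^2 - 7t + 9) + 3 = 2t^3 - 7t^2 - 7t + 12 = (t − 1)(2t^2 - 5t - 12).
So |(2t^3 - 7t^2 - 7t + 9) + 3| = |t − 1|·|2t^2 - 5t - 12|.
Require δ ≤ 1. Then |t − 1| < 1 gives |t| < 2, and by the triangle inequality |2t^2 - 5t - 12| ≤ 2·2^2 + 5·2 + 12 = 30.
Hence |(2t^3 - 7t^2 - 7t + 9) + 3| ≤ 30|t − 1| < ε provided |t − 1| < ε/30.
Take δ = min(1, ε/30). Then 0 < |t − 1| < δ gives both |t − 1| < 1 and |t − 1| < ε/30, so |(2t^3 - 7t^2 - 7t + 9) + 3| < ε.

δ = min(1, ε/30)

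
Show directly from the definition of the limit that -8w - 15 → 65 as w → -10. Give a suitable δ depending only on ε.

Let ε > 0. We need δ > 0 so that 0 < |w + 10| < δ implies |(-8w - 15) − 65| < ε.
Since (-8w - 15) − 65 = -8(w + 10), we have |(-8w - 15) − 65| = 8|w + 10|.
So 8|w + 10| < ε exactly when |w + 10| < ε/8.
Choosing δ = ε/8 gives |(-8w - 15) − 65| = 8|w + 10| < ε whenever |w + 10| < δ.

δ = ε/8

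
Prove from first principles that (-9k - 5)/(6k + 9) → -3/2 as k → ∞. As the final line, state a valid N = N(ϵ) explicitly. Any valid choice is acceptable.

N = (17/12)/ϵ

Fix ϵ > 0. For k ≥ 1, |(-9k - 5)/(6k + 9) + 3/2| = |51|/(6(6k + 9)) = 51/(6(6k + 9)).
Since 6k + 9 ≥ 6k for k ≥ 1, this is ≤ 51/(6·6k) = (17/12)/k.
So |(-9k - 5)/(6k + 9) + 3/2| < ϵ whenever k > (17/12)/ϵ.
Take N = (17/12)/ϵ. If k > N then |(-9k - 5)/(6k + 9) + 3/2| ≤ (17/12)/k < ϵ.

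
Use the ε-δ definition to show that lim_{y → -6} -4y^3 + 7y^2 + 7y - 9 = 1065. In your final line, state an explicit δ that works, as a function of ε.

δ = min(1, ε/592)

Fix ε > 0. We want δ > 0 such that 0 < |y + 6| < δ implies |(-4y^3 + 7y^2 + 7y - 9) − 1065| < ε.
(-4y^3 + 7y^2 + 7y - 9) − 1065 = -4y^3 + 7y^2 + 7y - 1074 = (y + 6)(-4y^2 + 31y - 179).
So |(-4y^3 + 7y^2 + 7y - 9) − 1065| = |y + 6|·|-4y^2 + 31y - 179|.
Require δ ≤ 1. Then |y + 6| < 1 gives |y| < 7, and by the triangle inequality |-4y^2 + 31y - 179| ≤ 4·7^2 + 31·7 + 179 = 592.
Hence |(-4y^3 + 7y^2 + 7y - 9) − 1065| ≤ 592|y + 6| < ε provided |y + 6| < ε/592.
Take δ = min(1, ε/592). Then 0 < |y + 6| < δ gives both |y + 6| < 1 and |y + 6| < ε/592, so |(-4y^3 + 7y^2 + 7y - 9) − 1065| < ε.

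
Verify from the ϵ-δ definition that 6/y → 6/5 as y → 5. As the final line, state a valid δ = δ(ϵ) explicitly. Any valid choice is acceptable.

δ = min(5/2, (25/12)ϵ)

Suppose ϵ > 0. We seek δ > 0 such that 0 < |y − 5| < δ implies |6/y − (6/5)| < ϵ.
|6/y − (6/5)| = 6·|5 − y|/(5·|y|) = 6|y − 5|/(5|y|).
Require δ ≤ 5/2 so that |y| > 5 − 5/2 = 5/2, hence 5|y| > 25/2.
Then |6/y − (6/5)| < 6|y − 5|/(25/2), which is < ϵ when |y − 5| < (25/12)ϵ.
Take δ = min(5/2, (25/12)ϵ). Then 0 < |y − 5| < δ gives both |y − 5| < 5/2 and |y − 5| < (25/12)ϵ, so |6/y − (6/5)| < ϵ.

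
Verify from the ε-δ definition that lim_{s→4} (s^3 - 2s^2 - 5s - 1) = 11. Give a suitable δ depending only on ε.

Let ε > 0 be given. We want δ > 0 such that 0 < |s − 4| < δ implies |(s^3 - 2s^2 - 5s - 1) − 11| < ε.
(s^3 - 2s^2 - 5s - 1) − 11 = s^3 - 2s^2 - 5s - 12 = (s − 4)(s^2 + 2s + 3).
So |(s^3 - 2s^2 - 5s - 1) − 11| = |s − 4|·|s^2 + 2s + 3|.
Assume first that |s − 4| < 2, so |s| < 6. Then |s^2 + 2s + 3| ≤ 6^2 + 2·6 + 3 = 51.
Hence |(s^3 - 2s^2 - 5s - 1) − 11| ≤ 51|s − 4| < ε provided |s − 4| < ε/51.
Choosing δ = min(2, ε/51) ensures both conditions, hence |(s^3 - 2s^2 - 5s - 1) − 11| < ε.

δ = min(2, ε/51)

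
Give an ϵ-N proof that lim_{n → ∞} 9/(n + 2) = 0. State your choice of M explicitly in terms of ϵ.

Fix ϵ > 0. For n ≥ 1, |9/(n + 2) − 0| = 9/(n + 2) ≤ 9/n.
We need 9/n < ϵ, i.e. n > 9/ϵ.
Take M = 9/ϵ. If n > M then |9/(n + 2)| ≤ 9/n < ϵ.

M = 9/ϵ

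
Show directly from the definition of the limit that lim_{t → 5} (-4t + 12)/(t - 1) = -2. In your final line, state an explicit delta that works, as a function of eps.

Suppose eps > 0. We want delta > 0 with 0 < |t − 5| < delta ⇒ |(-4t + 12)/(t - 1) + 2| < eps.
Combining over a common denominator, (-4t + 12)/(t - 1) + 2 = [(-4t + 12)·4 − (-8)·(t - 1)] / [4·(t - 1)] = -8(t − 5) / (4(t - 1)).
So |(-4t + 12)/(t - 1) + 2| = 8|t − 5| / (4·|t − 1|).
Restrict delta ≤ 2. Then |t − 5| < 2 gives |t − 1| = |(t − 5) + 4| ≥ 4 − 2 = 2.
Hence |(-4t + 12)/(t - 1) + 2| < 8|t − 5|/(4·2) = |t − 5|, which is < eps once |t − 5| < eps.
Take delta = min(2, eps). Then 0 < |t − 5| < delta forces both bounds, so |(-4t + 12)/(t - 1) + 2| < eps.

delta = min(2, eps)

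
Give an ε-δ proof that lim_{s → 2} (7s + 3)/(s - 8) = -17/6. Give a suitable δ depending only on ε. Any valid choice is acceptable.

δ = min(3, (18/59)ε)

Suppose ε > 0. We want δ > 0 with 0 < |s − 2| < δ ⇒ |(7s + 3)/(s - 8) + 17/6| < ε.
Combining over a common denominator, (7s + 3)/(s - 8) + 17/6 = [(7s + 3)·(-6) − 17·(s - 8)] / [(-6)·(s - 8)] = -59(s − 2) / ((-6)(s - 8)).
So |(7s + 3)/(s - 8) + 17/6| = 59|s − 2| / (6·|s − 8|).
Require δ ≤ 3, so |s − 8| ≥ |-6| − |s − 2| > 6 − 3 = 3.
Hence |(7s + 3)/(s - 8) + 17/6| < 59|s − 2|/(6·3) = (59/18)|s − 2|, which is < ε once |s − 2| < (18/59)ε.
Take δ = min(3, (18/59)ε). Then 0 < |s − 2| < δ forces both bounds, so |(7s + 3)/(s - 8) + 17/6| < ε.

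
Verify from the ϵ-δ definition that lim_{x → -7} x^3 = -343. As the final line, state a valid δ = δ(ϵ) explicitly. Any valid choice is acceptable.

Let ϵ > 0. We seek δ > 0 with 0 < |x + 7| < δ ⇒ |x^3 + 343| < ϵ.
Factor: x^3 + 343 = (x + 7)(x^2 - 7x + 49), so |x^3 + 343| = |x + 7|·|x^2 - 7x + 49|.
Impose δ ≤ 1 so that |x| < 8; then |x^2 - 7x + 49| ≤ 169.
Hence |x^3 + 343| ≤ 169|x + 7|, which is < ϵ once |x + 7| < ϵ/169.
Take δ = min(1, ϵ/169). If 0 < |x + 7| < δ then both bounds hold and |x^3 + 343| ≤ 169|x + 7| < 169·(ϵ/169) = ϵ.

δ = min(1, ϵ/169)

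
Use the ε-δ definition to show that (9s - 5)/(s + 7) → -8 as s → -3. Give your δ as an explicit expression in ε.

δ = min(2, (2/17)ε)

Let ε > 0 be given. We want δ > 0 with 0 < |s + 3| < δ ⇒ |(9s - 5)/(s + 7) + 8| < ε.
Combining over a common denominator, (9s - 5)/(s + 7) + 8 = [(9s - 5)·4 − (-32)·(s + 7)] / [4·(s + 7)] = 68(s + 3) / (4(s + 7)).
So |(9s - 5)/(s + 7) + 8| = 68|s + 3| / (4·|s + 7|).
Require δ ≤ 2, so |s + 7| ≥ |4| − |s + 3| > 4 − 2 = 2.
Hence |(9s - 5)/(s + 7) + 8| < 68|s + 3|/(4·2) = (17/2)|s + 3|, which is < ε once |s + 3| < (2/17)ε.
Take δ = min(2, (2/17)ε). Then 0 < |s + 3| < δ forces both bounds, so |(9s - 5)/(s + 7) + 8| < ε.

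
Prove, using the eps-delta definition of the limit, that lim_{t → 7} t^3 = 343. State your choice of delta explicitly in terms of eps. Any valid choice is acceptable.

Let eps > 0. We seek delta > 0 with 0 < |t − 7| < delta ⇒ |t^3 − 343| < eps.
Factor: t^3 − 343 = (t − 7)(t^2 + 7t + 49), so |t^3 − 343| = |t − 7|·|t^2 + 7t + 49|.
Restrict delta ≤ 1. Then |t − 7| < 1 gives |t| < 8, so by the triangle inequality |t^2 + 7t + 49| ≤ 8^2 + 7·8 + 49 = 169.
Hence |t^3 − 343| ≤ 169|t − 7|, which is < eps once |t − 7| < eps/169.
Take delta = min(1, eps/169). If 0 < |t − 7| < delta then both bounds hold and |t^3 − 343| ≤ 169|t − 7| < 169·(eps/169) = eps.

delta = min(1, eps/169)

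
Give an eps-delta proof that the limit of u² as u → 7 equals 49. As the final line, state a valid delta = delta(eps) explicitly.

delta = min(1, eps/15)

Let eps > 0. We seek delta > 0 with 0 < |u − 7| < delta ⇒ |u² − 49| < eps.
Factor: u² − 49 = (u − 7)(u + 7), so |u² − 49| = |u − 7|·|u + 7|.
Impose delta ≤ 1 so that |u| < 8; then |u + 7| ≤ 15.
Hence |u² − 49| ≤ 15|u − 7|, which is < eps once |u − 7| < eps/15.
Take delta = min(1, eps/15). If 0 < |u − 7| < delta then both bounds hold and |u² − 49| ≤ 15|u − 7| < 15·(eps/15) = eps.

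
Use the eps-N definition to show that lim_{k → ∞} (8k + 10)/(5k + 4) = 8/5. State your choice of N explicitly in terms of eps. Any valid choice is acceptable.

Suppose eps > 0. For k ≥ 1, |(8k + 10)/(5k + 4) − (8/5)| = |18|/(5(5k + 4)) = 18/(5(5k + 4)).
Since 5k + 4 ≥ 5k for k ≥ 1, this is ≤ 18/(5·5k) = (18/25)/k.
So |(8k + 10)/(5k + 4) − (8/5)| < eps whenever k > (18/25)/eps.
Take N = (18/25)/eps. If k > N then |(8k + 10)/(5k + 4) − (8/5)| ≤ (18/25)/k < eps.

N = (18/25)/eps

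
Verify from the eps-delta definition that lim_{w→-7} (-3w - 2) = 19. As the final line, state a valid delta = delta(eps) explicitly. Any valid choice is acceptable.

delta = eps/3

Suppose eps > 0. We need delta > 0 so that 0 < |w + 7| < delta implies |(-3w - 2) − 19| < eps.
Since (-3w - 2) − 19 = -3(w + 7), we have |(-3w - 2) − 19| = 3|w + 7|.
So 3|w + 7| < eps exactly when |w + 7| < eps/3.
Choosing delta = eps/3 gives |(-3w - 2) − 19| = 3|w + 7| < eps whenever |w + 7| < delta.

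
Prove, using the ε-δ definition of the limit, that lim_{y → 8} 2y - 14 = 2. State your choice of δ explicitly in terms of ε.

δ = ε/2

Let ε > 0. We need δ > 0 so that 0 < |y − 8| < δ implies |(2y - 14) − 2| < ε.
|(2y - 14) − 2| = |2y - 16| = 2|y − 8|.
Thus it suffices that |y − 8| < ε/2.
Take δ = ε/2. If 0 < |y − 8| < δ then |(2y - 14) − 2| = 2|y − 8| < 2·(ε/2) = ε.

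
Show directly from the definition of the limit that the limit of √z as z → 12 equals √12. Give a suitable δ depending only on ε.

Let ε > 0. We want δ > 0 such that 0 < |z − 12| < δ implies |√z − √12| < ε.
Rationalise: √z − √12 = (z − 12)/(√z + √12), so |√z − √12| = |z − 12|/(√z + √12).
Restrict δ ≤ 12 so that |z − 12| < 12 forces z > 0, and then √z + √12 > √12.
Hence |√z − √12| < |z − 12|/√12, which is < ε once |z − 12| < √12·ε.
Take δ = min(12, √12·ε). If 0 < |z − 12| < δ then z > 0 and |√z − √12| < |z − 12|/√12 < ε.

δ = min(12, √12·ε)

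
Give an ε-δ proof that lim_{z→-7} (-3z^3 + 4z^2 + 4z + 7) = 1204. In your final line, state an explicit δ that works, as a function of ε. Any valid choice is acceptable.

δ = min(1, ε/563)

Let ε > 0. We want δ > 0 such that 0 < |z + 7| < δ implies |(-3z^3 + 4z^2 + 4z + 7) − 1204| < ε.
(-3z^3 + 4z^2 + 4z + 7) − 1204 = -3z^3 + 4z^2 + 4z - 1197 = (z + 7)(-3z^2 + 25z - 171).
So |(-3z^3 + 4z^2 + 4z + 7) − 1204| = |z + 7|·|-3z^2 + 25z - 171|.
Assume first that |z + 7| < 1, so |z| < 8. Then |-3z^2 + 25z - 171| ≤ 3·8^2 + 25·8 + 171 = 563.
Hence |(-3z^3 + 4z^2 + 4z + 7) − 1204| ≤ 563|z + 7| < ε provided |z + 7| < ε/563.
Take δ = min(1, ε/563). Then 0 < |z + 7| < δ gives both |z + 7| < 1 and |z + 7| < ε/563, so |(-3z^3 + 4z^2 + 4z + 7) − 1204| < ε.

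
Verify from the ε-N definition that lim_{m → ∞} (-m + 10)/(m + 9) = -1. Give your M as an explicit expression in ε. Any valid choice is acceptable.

M = 19/ε

Fix ε > 0. For m ≥ 1, |(-m + 10)/(m + 9) + 1| = |19|/((m + 9)) = 19/((m + 9)).
Since m + 9 ≥ m for m ≥ 1, this is ≤ 19/(m) = 19/m.
So |(-m + 10)/(m + 9) + 1| < ε whenever m > 19/ε.
Take M = 19/ε. If m > M then |(-m + 10)/(m + 9) + 1| ≤ 19/m < ε.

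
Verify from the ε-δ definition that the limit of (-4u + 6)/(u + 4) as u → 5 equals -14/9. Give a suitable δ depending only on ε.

δ = min(9/2, (81/44)ε)

Suppose ε > 0. We want δ > 0 with 0 < |u − 5| < δ ⇒ |(-4u + 6)/(u + 4) + 14/9| < ε.
Combining over a common denominator, (-4u + 6)/(u + 4) + 14/9 = [(-4u + 6)·9 − (-14)·(u + 4)] / [9·(u + 4)] = -22(u − 5) / (9(u + 4)).
So |(-4u + 6)/(u + 4) + 14/9| = 22|u − 5| / (9·|u + 4|).
Require δ ≤ 9/2, so |u + 4| ≥ |9| − |u − 5| > 9 − 9/2 = 9/2.
Hence |(-4u + 6)/(u + 4) + 14/9| < 22|u − 5|/(9·(9/2)) = (44/81)|u − 5|, which is < ε once |u − 5| < (81/44)ε.
Take δ = min(9/2, (81/44)ε). Then 0 < |u − 5| < δ forces both bounds, so |(-4u + 6)/(u + 4) + 14/9| < ε.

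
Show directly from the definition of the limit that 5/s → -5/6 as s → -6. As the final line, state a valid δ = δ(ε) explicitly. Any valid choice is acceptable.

Fix ε > 0. We seek δ > 0 such that 0 < |s + 6| < δ implies |5/s + 5/6| < ε.
|5/s + 5/6| = 5·|-6 − s|/(6·|s|) = 5|s + 6|/(6|s|).
Require δ ≤ 3 so that |s| > 6 − 3 = 3, hence 6|s| > 18.
Then |5/s + 5/6| < 5|s + 6|/18, which is < ε when |s + 6| < (18/5)ε.
Take δ = min(3, (18/5)ε). Then 0 < |s + 6| < δ gives both |s + 6| < 3 and |s + 6| < (18/5)ε, so |5/s + 5/6| < ε.

δ = min(3, (18/5)ε)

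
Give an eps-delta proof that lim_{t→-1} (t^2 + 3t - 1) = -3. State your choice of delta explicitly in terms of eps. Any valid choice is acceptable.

delta = min(1, eps/4)

Let eps > 0 be given. We want delta > 0 such that 0 < |t + 1| < delta implies |(t^2 + 3t - 1) + 3| < eps.
(t^2 + 3t - 1) + 3 = t^2 + 3t + 2 = (t + 1)(t + 2).
So |(t^2 + 3t - 1) + 3| = |t + 1|·|t + 2|.
Require delta ≤ 1. Then |t + 1| < 1 gives |t| < 2, and by the triangle inequality |t + 2| ≤ 2 + 2 = 4.
Hence |(t^2 + 3t - 1) + 3| ≤ 4|t + 1| < eps provided |t + 1| < eps/4.
Take delta = min(1, eps/4). Then 0 < |t + 1| < delta gives both |t + 1| < 1 and |t + 1| < eps/4, so |(t^2 + 3t - 1) + 3| < eps.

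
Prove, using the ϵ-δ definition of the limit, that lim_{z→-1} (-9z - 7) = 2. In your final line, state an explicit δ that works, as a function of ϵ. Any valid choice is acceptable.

Let ϵ > 0 be given. We need δ > 0 so that 0 < |z + 1| < δ implies |(-9z - 7) − 2| < ϵ.
|(-9z - 7) − 2| = |-9z - 9| = 9|z + 1|.
Thus it suffices that |z + 1| < ϵ/9.
Choosing δ = ϵ/9 gives |(-9z - 7) − 2| = 9|z + 1| < ϵ whenever |z + 1| < δ.

δ = ϵ/9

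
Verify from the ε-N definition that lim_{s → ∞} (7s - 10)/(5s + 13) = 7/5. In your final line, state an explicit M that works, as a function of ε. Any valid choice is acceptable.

Let ε > 0. We seek M > 0 such that s > M implies |(7s - 10)/(5s + 13) − (7/5)| < ε.
(7s - 10)/(5s + 13) − (7/5) = (5(7s - 10) − 7(5s + 13)) / (5(5s + 13)) = -141/(5(5s + 13)).
For s > 0 we have 5s + 13 > 5s, so |(7s - 10)/(5s + 13) − (7/5)| = 141/(5(5s + 13)) < 141/(5·5s) = (141/25)/s.
Thus |(7s - 10)/(5s + 13) − (7/5)| < ε whenever s > (141/25)/ε.
Take M = (141/25)/ε. If s > M then |(7s - 10)/(5s + 13) − (7/5)| < (141/25)/s < ε.

M = (141/25)/ε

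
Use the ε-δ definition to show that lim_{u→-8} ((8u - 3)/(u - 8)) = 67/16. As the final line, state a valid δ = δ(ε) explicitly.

Let ε > 0. We want δ > 0 with 0 < |u + 8| < δ ⇒ |(8u - 3)/(u - 8) − (67/16)| < ε.
Combining over a common denominator, (8u - 3)/(u - 8) − (67/16) = [(8u - 3)·(-16) − (-67)·(u - 8)] / [(-16)·(u - 8)] = -61(u + 8) / ((-16)(u - 8)).
So |(8u - 3)/(u - 8) − (67/16)| = 61|u + 8| / (16·|u − 8|).
Require δ ≤ 8, so |u − 8| ≥ |-16| − |u + 8| > 16 − 8 = 8.
Hence |(8u - 3)/(u - 8) − (67/16)| < 61|u + 8|/(16·8) = (61/128)|u + 8|, which is < ε once |u + 8| < (128/61)ε.
Take δ = min(8, (128/61)ε). Then 0 < |u + 8| < δ forces both bounds, so |(8u - 3)/(u - 8) − (67/16)| < ε.

δ = min(8, (128/61)ε)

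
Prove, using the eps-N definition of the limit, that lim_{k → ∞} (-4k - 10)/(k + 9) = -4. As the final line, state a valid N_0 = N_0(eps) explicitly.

Let eps > 0. For k ≥ 1, |(-4k - 10)/(k + 9) + 4| = |26|/((k + 9)) = 26/((k + 9)).
Since k + 9 ≥ k for k ≥ 1, this is ≤ 26/(k) = 26/k.
So |(-4k - 10)/(k + 9) + 4| < eps whenever k > 26/eps.
Take N_0 = 26/eps. If k > N_0 then |(-4k - 10)/(k + 9) + 4| ≤ 26/k < eps.

N_0 = 26/eps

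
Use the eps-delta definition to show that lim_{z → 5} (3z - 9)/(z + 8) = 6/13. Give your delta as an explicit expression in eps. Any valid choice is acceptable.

delta = min(13/2, (169/66)eps)

Let eps > 0. We want delta > 0 with 0 < |z − 5| < delta ⇒ |(3z - 9)/(z + 8) − (6/13)| < eps.
Combining over a common denominator, (3z - 9)/(z + 8) − (6/13) = [(3z - 9)·13 − 6·(z + 8)] / [13·(z + 8)] = 33(z − 5) / (13(z + 8)).
So |(3z - 9)/(z + 8) − (6/13)| = 33|z − 5| / (13·|z + 8|).
Require delta ≤ 13/2, so |z + 8| ≥ |13| − |z − 5| > 13 − 13/2 = 13/2.
Hence |(3z - 9)/(z + 8) − (6/13)| < 33|z − 5|/(13·(13/2)) = (66/169)|z − 5|, which is < eps once |z − 5| < (169/66)eps.
Take delta = min(13/2, (169/66)eps). Then 0 < |z − 5| < delta forces both bounds, so |(3z - 9)/(z + 8) − (6/13)| < eps.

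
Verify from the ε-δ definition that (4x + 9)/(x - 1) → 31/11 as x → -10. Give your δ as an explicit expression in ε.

δ = min(11/2, (121/26)ε)

Let ε > 0 be given. We want δ > 0 with 0 < |x + 10| < δ ⇒ |(4x + 9)/(x - 1) − (31/11)| < ε.
Combining over a common denominator, (4x + 9)/(x - 1) − (31/11) = [(4x + 9)·(-11) − (-31)·(x - 1)] / [(-11)·(x - 1)] = -13(x + 10) / ((-11)(x - 1)).
So |(4x + 9)/(x - 1) − (31/11)| = 13|x + 10| / (11·|x − 1|).
Require δ ≤ 11/2, so |x − 1| ≥ |-11| − |x + 10| > 11 − 11/2 = 11/2.
Hence |(4x + 9)/(x - 1) − (31/11)| < 13|x + 10|/(11·(11/2)) = (26/121)|x + 10|, which is < ε once |x + 10| < (121/26)ε.
Take δ = min(11/2, (121/26)ε). Then 0 < |x + 10| < δ forces both bounds, so |(4x + 9)/(x - 1) − (31/11)| < ε.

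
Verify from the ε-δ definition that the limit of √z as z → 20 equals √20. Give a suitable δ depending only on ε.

Let ε > 0 be given. We want δ > 0 such that 0 < |z − 20| < δ implies |√z − √20| < ε.
Rationalise: √z − √20 = (z − 20)/(√z + √20), so |√z − √20| = |z − 20|/(√z + √20).
Restrict δ ≤ 20 so that |z − 20| < 20 forces z > 0, and then √z + √20 > √20.
Hence |√z − √20| < |z − 20|/√20, which is < ε once |z − 20| < √20·ε.
Take δ = min(20, √20·ε). If 0 < |z − 20| < δ then z > 0 and |√z − √20| < |z − 20|/√20 < ε.

δ = min(20, √20·ε)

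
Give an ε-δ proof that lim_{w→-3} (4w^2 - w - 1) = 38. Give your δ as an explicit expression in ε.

δ = min(2, ε/33)

Let ε > 0 be given. We want δ > 0 such that 0 < |w + 3| < δ implies |(4w^2 - w - 1) − 38| < ε.
(4w^2 - w - 1) − 38 = 4w^2 - w - 39 = (w + 3)(4w - 13).
So |(4w^2 - w - 1) − 38| = |w + 3|·|4w - 13|.
Assume first that |w + 3| < 2, so |w| < 5. Then |4w - 13| ≤ 4·5 + 13 = 33.
Hence |(4w^2 - w - 1) − 38| ≤ 33|w + 3| < ε provided |w + 3| < ε/33.
Take δ = min(2, ε/33). Then 0 < |w + 3| < δ gives both |w + 3| < 2 and |w + 3| < ε/33, so |(4w^2 - w - 1) − 38| < ε.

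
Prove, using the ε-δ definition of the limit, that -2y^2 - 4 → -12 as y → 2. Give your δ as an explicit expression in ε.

δ = min(2, ε/12)

Suppose ε > 0. We want δ > 0 such that 0 < |y − 2| < δ implies |(-2y^2 - 4) + 12| < ε.
(-2y^2 - 4) + 12 = -2y^2 + 8 = (y − 2)(-2y - 4).
So |(-2y^2 - 4) + 12| = |y − 2|·|-2y - 4|.
Require δ ≤ 2. Then |y − 2| < 2 gives |y| < 4, and by the triangle inequality |-2y - 4| ≤ 2·4 + 4 = 12.
Hence |(-2y^2 - 4) + 12| ≤ 12|y − 2| < ε provided |y − 2| < ε/12.
Choosing δ = min(2, ε/12) ensures both conditions, hence |(-2y^2 - 4) + 12| < ε.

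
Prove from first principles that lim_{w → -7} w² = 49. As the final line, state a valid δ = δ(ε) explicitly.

δ = min(1, ε/15)

Fix ε > 0. We seek δ > 0 with 0 < |w + 7| < δ ⇒ |w² − 49| < ε.
Factor: w² − 49 = (w + 7)(w - 7), so |w² − 49| = |w + 7|·|w - 7|.
Restrict δ ≤ 1. Then |w + 7| < 1 gives |w| < 8, so by the triangle inequality |w - 7| ≤ 8 + 7 = 15.
Hence |w² − 49| ≤ 15|w + 7|, which is < ε once |w + 7| < ε/15.
Take δ = min(1, ε/15). If 0 < |w + 7| < δ then both bounds hold and |w² − 49| ≤ 15|w + 7| < 15·(ε/15) = ε.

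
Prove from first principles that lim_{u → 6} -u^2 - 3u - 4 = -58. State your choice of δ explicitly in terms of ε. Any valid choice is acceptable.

δ = min(2, ε/17)

Fix ε > 0. We want δ > 0 such that 0 < |u − 6| < δ implies |(-u^2 - 3u - 4) + 58| < ε.
(-u^2 - 3u - 4) + 58 = -u^2 - 3u + 54 = (u − 6)(-u - 9).
So |(-u^2 - 3u - 4) + 58| = |u − 6|·|-u - 9|.
Require δ ≤ 2. Then |u − 6| < 2 gives |u| < 8, and by the triangle inequality |-u - 9| ≤ 8 + 9 = 17.
Hence |(-u^2 - 3u - 4) + 58| ≤ 17|u − 6| < ε provided |u − 6| < ε/17.
Choosing δ = min(2, ε/17) ensures both conditions, hence |(-u^2 - 3u - 4) + 58| < ε.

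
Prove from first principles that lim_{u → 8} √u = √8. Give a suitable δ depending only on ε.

δ = min(8, √8·ε)

Suppose ε > 0. We want δ > 0 such that 0 < |u − 8| < δ implies |√u − √8| < ε.
Rationalise: √u − √8 = (u − 8)/(√u + √8), so |√u − √8| = |u − 8|/(√u + √8).
Restrict δ ≤ 8 so that |u − 8| < 8 forces u > 0, and then √u + √8 > √8.
Hence |√u − √8| < |u − 8|/√8, which is < ε once |u − 8| < √8·ε.
Take δ = min(8, √8·ε). If 0 < |u − 8| < δ then u > 0 and |√u − √8| < |u − 8|/√8 < ε.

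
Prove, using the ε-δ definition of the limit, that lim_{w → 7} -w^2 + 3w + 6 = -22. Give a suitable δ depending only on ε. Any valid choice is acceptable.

Fix ε > 0. We want δ > 0 such that 0 < |w − 7| < δ implies |(-w^2 + 3w + 6) + 22| < ε.
(-w^2 + 3w + 6) + 22 = -w^2 + 3w + 28 = (w − 7)(-w - 4).
So |(-w^2 + 3w + 6) + 22| = |w − 7|·|-w - 4|.
Require δ ≤ 1. Then |w − 7| < 1 gives |w| < 8, and by the triangle inequality |-w - 4| ≤ 8 + 4 = 12.
Hence |(-w^2 + 3w + 6) + 22| ≤ 12|w − 7| < ε provided |w − 7| < ε/12.
Take δ = min(1, ε/12). Then 0 < |w − 7| < δ gives both |w − 7| < 1 and |w − 7| < ε/12, so |(-w^2 + 3w + 6) + 22| < ε.

δ = min(1, ε/12)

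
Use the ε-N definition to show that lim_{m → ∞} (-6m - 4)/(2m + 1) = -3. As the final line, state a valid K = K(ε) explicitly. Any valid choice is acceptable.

K = (1/2)/ε

Let ε > 0. For m ≥ 1, |(-6m - 4)/(2m + 1) + 3| = |-2|/(2(2m + 1)) = 2/(2(2m + 1)).
Since 2m + 1 ≥ 2m for m ≥ 1, this is ≤ 2/(2·2m) = (1/2)/m.
So |(-6m - 4)/(2m + 1) + 3| < ε whenever m > (1/2)/ε.
Take K = (1/2)/ε. If m > K then |(-6m - 4)/(2m + 1) + 3| ≤ (1/2)/m < ε.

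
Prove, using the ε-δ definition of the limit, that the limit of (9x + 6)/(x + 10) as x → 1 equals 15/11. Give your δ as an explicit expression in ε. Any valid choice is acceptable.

δ = min(11/2, (121/168)ε)

Let ε > 0 be given. We want δ > 0 with 0 < |x − 1| < δ ⇒ |(9x + 6)/(x + 10) − (15/11)| < ε.
Combining over a common denominator, (9x + 6)/(x + 10) − (15/11) = [(9x + 6)·11 − 15·(x + 10)] / [11·(x + 10)] = 84(x − 1) / (11(x + 10)).
So |(9x + 6)/(x + 10) − (15/11)| = 84|x − 1| / (11·|x + 10|).
Require δ ≤ 11/2, so |x + 10| ≥ |11| − |x − 1| > 11 − 11/2 = 11/2.
Hence |(9x + 6)/(x + 10) − (15/11)| < 84|x − 1|/(11·(11/2)) = (168/121)|x − 1|, which is < ε once |x − 1| < (121/168)ε.
Take δ = min(11/2, (121/168)ε). Then 0 < |x − 1| < δ forces both bounds, so |(9x + 6)/(x + 10) − (15/11)| < ε.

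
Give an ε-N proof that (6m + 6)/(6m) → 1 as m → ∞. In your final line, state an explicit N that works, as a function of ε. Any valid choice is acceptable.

Fix ε > 0. For m ≥ 1, |(6m + 6)/(6m) − 1| = |36|/(6(6m)) = 36/(6(6m)).
Since 6m ≥ 6m for m ≥ 1, this is ≤ 36/(6·6m) = 1/m.
So |(6m + 6)/(6m) − 1| < ε whenever m > 1/ε.
Take N = 1/ε. If m > N then |(6m + 6)/(6m) − 1| ≤ 1/m < ε.

N = 1/ε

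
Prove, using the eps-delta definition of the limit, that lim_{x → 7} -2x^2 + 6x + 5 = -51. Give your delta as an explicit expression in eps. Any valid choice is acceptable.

Suppose eps > 0. We want delta > 0 such that 0 < |x − 7| < delta implies |(-2x^2 + 6x + 5) + 51| < eps.
(-2x^2 + 6x + 5) + 51 = -2x^2 + 6x + 56 = (x − 7)(-2x - 8).
So |(-2x^2 + 6x + 5) + 51| = |x − 7|·|-2x - 8|.
Assume first that |x − 7| < 1, so |x| < 8. Then |-2x - 8| ≤ 2·8 + 8 = 24.
Hence |(-2x^2 + 6x + 5) + 51| ≤ 24|x − 7| < eps provided |x − 7| < eps/24.
Take delta = min(1, eps/24). Then 0 < |x − 7| < delta gives both |x − 7| < 1 and |x − 7| < eps/24, so |(-2x^2 + 6x + 5) + 51| < eps.

delta = min(1, eps/24)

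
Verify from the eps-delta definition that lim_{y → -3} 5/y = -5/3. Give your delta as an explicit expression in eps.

delta = min(3/2, (9/10)eps)

Let eps > 0 be given. We seek delta > 0 such that 0 < |y + 3| < delta implies |5/y + 5/3| < eps.
|5/y + 5/3| = 5·|-3 − y|/(3·|y|) = 5|y + 3|/(3|y|).
Require delta ≤ 3/2 so that |y| > 3 − 3/2 = 3/2, hence 3|y| > 9/2.
Then |5/y + 5/3| < 5|y + 3|/(9/2), which is < eps when |y + 3| < (9/10)eps.
Take delta = min(3/2, (9/10)eps). Then 0 < |y + 3| < delta gives both |y + 3| < 3/2 and |y + 3| < (9/10)eps, so |5/y + 5/3| < eps.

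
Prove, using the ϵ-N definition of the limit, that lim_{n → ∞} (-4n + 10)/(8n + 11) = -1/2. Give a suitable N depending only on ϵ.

Fix ϵ > 0. For n ≥ 1, |(-4n + 10)/(8n + 11) + 1/2| = |124|/(8(8n + 11)) = 124/(8(8n + 11)).
Since 8n + 11 ≥ 8n for n ≥ 1, this is ≤ 124/(8·8n) = (31/16)/n.
So |(-4n + 10)/(8n + 11) + 1/2| < ϵ whenever n > (31/16)/ϵ.
Take N = (31/16)/ϵ. If n > N then |(-4n + 10)/(8n + 11) + 1/2| ≤ (31/16)/n < ϵ.

N = (31/16)/ϵ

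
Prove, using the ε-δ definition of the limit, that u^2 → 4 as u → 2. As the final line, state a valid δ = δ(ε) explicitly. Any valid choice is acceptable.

Let ε > 0 be given. We seek δ > 0 with 0 < |u − 2| < δ ⇒ |u^2 − 4| < ε.
Factor: u^2 − 4 = (u − 2)(u + 2), so |u^2 − 4| = |u − 2|·|u + 2|.
Impose δ ≤ 2 so that |u| < 4; then |u + 2| ≤ 6.
Hence |u^2 − 4| ≤ 6|u − 2|, which is < ε once |u − 2| < ε/6.
Take δ = min(2, ε/6). If 0 < |u − 2| < δ then both bounds hold and |u^2 − 4| ≤ 6|u − 2| < 6·(ε/6) = ε.

δ = min(2, ε/6)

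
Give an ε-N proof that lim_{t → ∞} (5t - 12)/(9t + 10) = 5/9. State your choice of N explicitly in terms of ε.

Suppose ε > 0. We seek N > 0 such that t > N implies |(5t - 12)/(9t + 10) − (5/9)| < ε.
(5t - 12)/(9t + 10) − (5/9) = (9(5t - 12) − 5(9t + 10)) / (9(9t + 10)) = -158/(9(9t + 10)).
For t > 0 we have 9t + 10 > 9t, so |(5t - 12)/(9t + 10) − (5/9)| = 158/(9(9t + 10)) < 158/(9·9t) = (158/81)/t.
Thus |(5t - 12)/(9t + 10) − (5/9)| < ε whenever t > (158/81)/ε.
Take N = (158/81)/ε. If t > N then |(5t - 12)/(9t + 10) − (5/9)| < (158/81)/t < ε.

N = (158/81)/ε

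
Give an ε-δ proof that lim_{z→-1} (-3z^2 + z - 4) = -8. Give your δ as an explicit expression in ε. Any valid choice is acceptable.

Fix ε > 0. We want δ > 0 such that 0 < |z + 1| < δ implies |(-3z^2 + z - 4) + 8| < ε.
(-3z^2 + z - 4) + 8 = -3z^2 + z + 4 = (z + 1)(-3z + 4).
So |(-3z^2 + z - 4) + 8| = |z + 1|·|-3z + 4|.
Assume first that |z + 1| < 2, so |z| < 3. Then |-3z + 4| ≤ 3·3 + 4 = 13.
Hence |(-3z^2 + z - 4) + 8| ≤ 13|z + 1| < ε provided |z + 1| < ε/13.
Take δ = min(2, ε/13). Then 0 < |z + 1| < δ gives both |z + 1| < 2 and |z + 1| < ε/13, so |(-3z^2 + z - 4) + 8| < ε.

δ = min(2, ε/13)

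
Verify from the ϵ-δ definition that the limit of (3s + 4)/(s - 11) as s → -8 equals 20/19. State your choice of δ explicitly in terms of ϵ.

δ = min(19/2, (361/74)ϵ)

Suppose ϵ > 0. We want δ > 0 with 0 < |s + 8| < δ ⇒ |(3s + 4)/(s - 11) − (20/19)| < ϵ.
Combining over a common denominator, (3s + 4)/(s - 11) − (20/19) = [(3s + 4)·(-19) − (-20)·(s - 11)] / [(-19)·(s - 11)] = -37(s + 8) / ((-19)(s - 11)).
So |(3s + 4)/(s - 11) − (20/19)| = 37|s + 8| / (19·|s − 11|).
Restrict δ ≤ 19/2. Then |s + 8| < 19/2 gives |s − 11| = |(s + 8) + (-19)| ≥ 19 − 19/2 = 19/2.
Hence |(3s + 4)/(s - 11) − (20/19)| < 37|s + 8|/(19·(19/2)) = (74/361)|s + 8|, which is < ϵ once |s + 8| < (361/74)ϵ.
Take δ = min(19/2, (361/74)ϵ). Then 0 < |s + 8| < δ forces both bounds, so |(3s + 4)/(s - 11) − (20/19)| < ϵ.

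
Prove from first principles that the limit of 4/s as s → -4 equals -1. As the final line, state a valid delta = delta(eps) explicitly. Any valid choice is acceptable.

delta = min(2, 2eps)

Let eps > 0 be given. We seek delta > 0 such that 0 < |s + 4| < delta implies |4/s + 1| < eps.
|4/s + 1| = 4·|-4 − s|/(4·|s|) = 4|s + 4|/(4|s|).
Require delta ≤ 2 so that |s| > 4 − 2 = 2, hence 4|s| > 8.
Then |4/s + 1| < 4|s + 4|/8, which is < eps when |s + 4| < 2eps.
Take delta = min(2, 2eps). Then 0 < |s + 4| < delta gives both |s + 4| < 2 and |s + 4| < 2eps, so |4/s + 1| < eps.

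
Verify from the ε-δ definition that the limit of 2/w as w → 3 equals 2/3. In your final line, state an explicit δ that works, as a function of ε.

Suppose ε > 0. We seek δ > 0 such that 0 < |w − 3| < δ implies |2/w − (2/3)| < ε.
|2/w − (2/3)| = 2·|3 − w|/(3·|w|) = 2|w − 3|/(3|w|).
Restrict δ ≤ 3/2. Then |w − 3| < 3/2 gives |w| > 3/2, so 3|w| > 9/2.
Then |2/w − (2/3)| < 2|w − 3|/(9/2), which is < ε when |w − 3| < (9/4)ε.
Take δ = min(3/2, (9/4)ε). Then 0 < |w − 3| < δ gives both |w − 3| < 3/2 and |w − 3| < (9/4)ε, so |2/w − (2/3)| < ε.

δ = min(3/2, (9/4)ε)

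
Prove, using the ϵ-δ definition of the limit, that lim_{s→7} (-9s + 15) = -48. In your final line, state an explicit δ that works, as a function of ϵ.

Let ϵ > 0. We need δ > 0 so that 0 < |s − 7| < δ implies |(-9s + 15) + 48| < ϵ.
|(-9s + 15) + 48| = |-9s + 63| = 9|s − 7|.
So 9|s − 7| < ϵ exactly when |s − 7| < ϵ/9.
Take δ = ϵ/9. If 0 < |s − 7| < δ then |(-9s + 15) + 48| = 9|s − 7| < 9·(ϵ/9) = ϵ.

δ = ϵ/9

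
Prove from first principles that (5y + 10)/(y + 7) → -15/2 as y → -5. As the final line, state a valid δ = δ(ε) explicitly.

Suppose ε > 0. We want δ > 0 with 0 < |y + 5| < δ ⇒ |(5y + 10)/(y + 7) + 15/2| < ε.
Combining over a common denominator, (5y + 10)/(y + 7) + 15/2 = [(5y + 10)·2 − (-15)·(y + 7)] / [2·(y + 7)] = 25(y + 5) / (2(y + 7)).
So |(5y + 10)/(y + 7) + 15/2| = 25|y + 5| / (2·|y + 7|).
Restrict δ ≤ 1. Then |y + 5| < 1 gives |y + 7| = |(y + 5) + 2| ≥ 2 − 1 = 1.
Hence |(5y + 10)/(y + 7) + 15/2| < 25|y + 5|/(2·1) = (25/2)|y + 5|, which is < ε once |y + 5| < (2/25)ε.
Take δ = min(1, (2/25)ε). Then 0 < |y + 5| < δ forces both bounds, so |(5y + 10)/(y + 7) + 15/2| < ε.

δ = min(1, (2/25)ε)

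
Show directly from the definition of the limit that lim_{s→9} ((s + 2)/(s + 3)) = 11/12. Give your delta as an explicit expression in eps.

delta = min(6, 72eps)

Suppose eps > 0. We want delta > 0 with 0 < |s − 9| < delta ⇒ |(s + 2)/(s + 3) − (11/12)| < eps.
Combining over a common denominator, (s + 2)/(s + 3) − (11/12) = [(s + 2)·12 − 11·(s + 3)] / [12·(s + 3)] = 1(s − 9) / (12(s + 3)).
So |(s + 2)/(s + 3) − (11/12)| = |s − 9| / (12·|s + 3|).
Require delta ≤ 6, so |s + 3| ≥ |12| − |s − 9| > 12 − 6 = 6.
Hence |(s + 2)/(s + 3) − (11/12)| < |s − 9|/(12·6) = (1/72)|s − 9|, which is < eps once |s − 9| < 72eps.
Take delta = min(6, 72eps). Then 0 < |s − 9| < delta forces both bounds, so |(s + 2)/(s + 3) − (11/12)| < eps.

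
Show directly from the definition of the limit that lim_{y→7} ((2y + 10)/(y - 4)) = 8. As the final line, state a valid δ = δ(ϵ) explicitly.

δ = min(3/2, (1/4)ϵ)

Let ϵ > 0 be given. We want δ > 0 with 0 < |y − 7| < δ ⇒ |(2y + 10)/(y - 4) − 8| < ϵ.
Combining over a common denominator, (2y + 10)/(y - 4) − 8 = [(2y + 10)·3 − 24·(y - 4)] / [3·(y - 4)] = -18(y − 7) / (3(y - 4)).
So |(2y + 10)/(y - 4) − 8| = 18|y − 7| / (3·|y − 4|).
Require δ ≤ 3/2, so |y − 4| ≥ |3| − |y − 7| > 3 − 3/2 = 3/2.
Hence |(2y + 10)/(y - 4) − 8| < 18|y − 7|/(3·(3/2)) = 4|y − 7|, which is < ϵ once |y − 7| < (1/4)ϵ.
Take δ = min(3/2, (1/4)ϵ). Then 0 < |y − 7| < δ forces both bounds, so |(2y + 10)/(y - 4) − 8| < ϵ.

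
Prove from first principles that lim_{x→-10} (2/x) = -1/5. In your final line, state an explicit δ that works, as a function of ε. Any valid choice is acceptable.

δ = min(5, 25ε)

Suppose ε > 0. We seek δ > 0 such that 0 < |x + 10| < δ implies |2/x + 1/5| < ε.
|2/x + 1/5| = 2·|-10 − x|/(10·|x|) = 2|x + 10|/(10|x|).
Restrict δ ≤ 5. Then |x + 10| < 5 gives |x| > 5, so 10|x| > 50.
Then |2/x + 1/5| < 2|x + 10|/50, which is < ε when |x + 10| < 25ε.
Take δ = min(5, 25ε). Then 0 < |x + 10| < δ gives both |x + 10| < 5 and |x + 10| < 25ε, so |2/x + 1/5| < ε.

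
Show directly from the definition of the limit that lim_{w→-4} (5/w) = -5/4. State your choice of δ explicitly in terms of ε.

Let ε > 0. We seek δ > 0 such that 0 < |w + 4| < δ implies |5/w + 5/4| < ε.
|5/w + 5/4| = 5·|-4 − w|/(4·|w|) = 5|w + 4|/(4|w|).
Restrict δ ≤ 2. Then |w + 4| < 2 gives |w| > 2, so 4|w| > 8.
Then |5/w + 5/4| < 5|w + 4|/8, which is < ε when |w + 4| < (8/5)ε.
Take δ = min(2, (8/5)ε). Then 0 < |w + 4| < δ gives both |w + 4| < 2 and |w + 4| < (8/5)ε, so |5/w + 5/4| < ε.

δ = min(2, (8/5)ε)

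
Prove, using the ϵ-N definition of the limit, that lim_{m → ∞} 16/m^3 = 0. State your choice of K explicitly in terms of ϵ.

Suppose ϵ > 0. For m ≥ 1, |16/m^3 − 0| = 16/m^3.
16/m^3 < ϵ ⇔ m^3 > 16/ϵ ⇔ m > (16/ϵ)^{1/3}.
Take K = (16/ϵ)^{1/3}. Then m > K implies 16/m^3 < ϵ.

K = (16/ϵ)^{1/3}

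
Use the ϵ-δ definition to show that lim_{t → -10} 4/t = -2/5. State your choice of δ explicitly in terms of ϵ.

Fix ϵ > 0. We seek δ > 0 such that 0 < |t + 10| < δ implies |4/t + 2/5| < ϵ.
|4/t + 2/5| = 4·|-10 − t|/(10·|t|) = 4|t + 10|/(10|t|).
Restrict δ ≤ 5. Then |t + 10| < 5 gives |t| > 5, so 10|t| > 50.
Then |4/t + 2/5| < 4|t + 10|/50, which is < ϵ when |t + 10| < (25/2)ϵ.
Take δ = min(5, (25/2)ϵ). Then 0 < |t + 10| < δ gives both |t + 10| < 5 and |t + 10| < (25/2)ϵ, so |4/t + 2/5| < ϵ.

δ = min(5, (25/2)ϵ)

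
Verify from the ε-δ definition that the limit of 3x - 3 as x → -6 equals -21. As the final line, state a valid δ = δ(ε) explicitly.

δ = ε/3

Let ε > 0. We need δ > 0 so that 0 < |x + 6| < δ implies |(3x - 3) + 21| < ε.
Since (3x - 3) + 21 = 3(x + 6), we have |(3x - 3) + 21| = 3|x + 6|.
Thus it suffices that |x + 6| < ε/3.
Take δ = ε/3. If 0 < |x + 6| < δ then |(3x - 3) + 21| = 3|x + 6| < 3·(ε/3) = ε.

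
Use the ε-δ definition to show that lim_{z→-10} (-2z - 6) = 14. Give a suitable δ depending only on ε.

Fix ε > 0. We need δ > 0 so that 0 < |z + 10| < δ implies |(-2z - 6) − 14| < ε.
|(-2z - 6) − 14| = |-2z - 20| = 2|z + 10|.
So 2|z + 10| < ε exactly when |z + 10| < ε/2.
Choosing δ = ε/2 gives |(-2z - 6) − 14| = 2|z + 10| < ε whenever |z + 10| < δ.

δ = ε/2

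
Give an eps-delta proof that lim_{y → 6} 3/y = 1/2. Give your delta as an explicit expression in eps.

delta = min(3, 6eps)

Let eps > 0. We seek delta > 0 such that 0 < |y − 6| < delta implies |3/y − (1/2)| < eps.
|3/y − (1/2)| = 3·|6 − y|/(6·|y|) = 3|y − 6|/(6|y|).
Require delta ≤ 3 so that |y| > 6 − 3 = 3, hence 6|y| > 18.
Then |3/y − (1/2)| < 3|y − 6|/18, which is < eps when |y − 6| < 6eps.
Take delta = min(3, 6eps). Then 0 < |y − 6| < delta gives both |y − 6| < 3 and |y − 6| < 6eps, so |3/y − (1/2)| < eps.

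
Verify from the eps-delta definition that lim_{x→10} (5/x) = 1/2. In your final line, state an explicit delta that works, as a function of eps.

delta = min(5, 10eps)

Fix eps > 0. We seek delta > 0 such that 0 < |x − 10| < delta implies |5/x − (1/2)| < eps.
|5/x − (1/2)| = 5·|10 − x|/(10·|x|) = 5|x − 10|/(10|x|).
Restrict delta ≤ 5. Then |x − 10| < 5 gives |x| > 5, so 10|x| > 50.
Then |5/x − (1/2)| < 5|x − 10|/50, which is < eps when |x − 10| < 10eps.
Take delta = min(5, 10eps). Then 0 < |x − 10| < delta gives both |x − 10| < 5 and |x − 10| < 10eps, so |5/x − (1/2)| < eps.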